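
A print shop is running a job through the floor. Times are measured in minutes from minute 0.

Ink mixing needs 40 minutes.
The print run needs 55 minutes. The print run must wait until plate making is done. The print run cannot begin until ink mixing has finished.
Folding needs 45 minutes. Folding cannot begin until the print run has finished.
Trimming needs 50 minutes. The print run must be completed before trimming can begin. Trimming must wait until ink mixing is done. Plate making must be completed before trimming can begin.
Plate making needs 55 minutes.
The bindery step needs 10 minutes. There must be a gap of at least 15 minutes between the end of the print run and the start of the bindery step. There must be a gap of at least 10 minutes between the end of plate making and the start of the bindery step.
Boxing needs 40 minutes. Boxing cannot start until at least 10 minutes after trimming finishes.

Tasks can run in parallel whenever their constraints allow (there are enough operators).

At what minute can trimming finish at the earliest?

Nothing blocks ink mixing, so it runs from minute 0 to minute 40.
Plate making has no prerequisites, so it starts at minute 0 and finishes at minute 55.
The print run needs all of plate making (finishes minute 55); ink mixing (finishes minute 40). That puts its earliest start at minute 55; it finishes at 55 + 55 = minute 110.
Trimming cannot start until the print run (finishes minute 110); ink mixing (finishes minute 40); plate making (finishes minute 55). The controlling bound is minute 110, so trimming finishes at 110 + 50 = minute 160.

160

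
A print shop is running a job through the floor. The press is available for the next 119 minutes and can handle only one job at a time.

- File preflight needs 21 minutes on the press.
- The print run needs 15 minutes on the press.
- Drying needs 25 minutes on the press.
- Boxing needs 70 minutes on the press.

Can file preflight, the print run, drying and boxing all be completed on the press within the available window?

Running back to back, the jobs need 21 + 15 + 25 + 70 = 131 minutes on the press.
Since 131 > 119, they cannot all fit.

No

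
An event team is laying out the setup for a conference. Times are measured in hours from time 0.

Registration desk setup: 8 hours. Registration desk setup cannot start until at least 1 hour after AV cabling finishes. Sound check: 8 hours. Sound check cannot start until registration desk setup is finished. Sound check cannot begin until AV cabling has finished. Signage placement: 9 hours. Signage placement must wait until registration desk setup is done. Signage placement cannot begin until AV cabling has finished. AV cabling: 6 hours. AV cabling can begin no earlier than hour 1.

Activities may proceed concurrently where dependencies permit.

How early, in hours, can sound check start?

16

After its own release at hour 1, AV cabling can start at hour 1 and finishes at hour 7.
Registration desk setup cannot begin until AV cabling (finishes hour 7, plus 1-hour gap → hour 8). It runs from hour 8 to 8 + 8 = hour 16.
Sound check waits on registration desk setup (finishes hour 16); AV cabling (finishes hour 7). The latest of these is hour 16, which is the earliest sound check can start.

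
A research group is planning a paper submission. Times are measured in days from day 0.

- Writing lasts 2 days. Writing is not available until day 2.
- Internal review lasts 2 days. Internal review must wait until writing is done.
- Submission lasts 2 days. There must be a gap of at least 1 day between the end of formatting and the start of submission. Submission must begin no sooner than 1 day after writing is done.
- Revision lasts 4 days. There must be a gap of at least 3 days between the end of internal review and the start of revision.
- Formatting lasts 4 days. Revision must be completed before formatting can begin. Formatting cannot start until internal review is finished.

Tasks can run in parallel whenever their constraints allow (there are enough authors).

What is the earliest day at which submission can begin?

18

Writing cannot begin until its own release at day 2. It runs from day 2 to 2 + 2 = day 4.
Internal review cannot begin until writing (finishes day 4). It runs from day 4 to 4 + 2 = day 6.
After internal review (finishes day 6, plus 3-day gap → day 9), revision can start at day 9 and finishes at day 13.
Formatting has to wait for revision (finishes day 13); internal review (finishes day 6). The latest of these is day 13, so formatting runs day 13 to 13 + 4 = day 17.
Submission waits on formatting (finishes day 17, plus 1-day gap → day 18); writing (finishes day 4, plus 1-day gap → day 5). The latest of these is day 18, which is the earliest submission can start.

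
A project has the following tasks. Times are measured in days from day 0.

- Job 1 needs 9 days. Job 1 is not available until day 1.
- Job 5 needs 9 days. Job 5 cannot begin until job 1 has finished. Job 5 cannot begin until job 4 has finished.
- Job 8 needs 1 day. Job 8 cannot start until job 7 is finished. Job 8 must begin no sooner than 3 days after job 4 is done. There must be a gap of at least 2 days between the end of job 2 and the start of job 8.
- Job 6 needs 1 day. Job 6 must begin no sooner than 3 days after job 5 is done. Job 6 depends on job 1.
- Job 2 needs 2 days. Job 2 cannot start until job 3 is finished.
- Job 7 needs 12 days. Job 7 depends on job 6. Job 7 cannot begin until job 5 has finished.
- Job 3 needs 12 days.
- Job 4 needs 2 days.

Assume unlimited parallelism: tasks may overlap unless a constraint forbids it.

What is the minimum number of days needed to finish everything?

Job 4 has no prerequisites, so it starts at day 0 and finishes at day 2.
Nothing blocks job 3, so it runs from day 0 to day 12.
After job 3 (finishes day 12), job 2 can start at day 12 and finishes at day 14.
After its own release at day 1, job 1 can start at day 1 and finishes at day 10.
Job 5 cannot start until job 1 (finishes day 10); job 4 (finishes day 2). The controlling bound is day 10, so job 5 finishes at 10 + 9 = day 19.
Job 6 needs all of job 5 (finishes day 19, plus 3-day gap → day 22); job 1 (finishes day 10). That puts its earliest start at day 22; it finishes at 22 + 1 = day 23.
For job 7: job 6 (finishes day 23); job 5 (finishes day 19). Taking the maximum gives a start of day 23, and it finishes at 23 + 12 = day 35.
Job 8 needs all of job 7 (finishes day 35); job 4 (finishes day 2, plus 3-day gap → day 5); job 2 (finishes day 14, plus 2-day gap → day 16). That puts its earliest start at day 35; it finishes at 35 + 1 = day 36.
All tasks are finished once the last one completes. Finish times: Job 1 at 10, Job 2 at 14, Job 3 at 12, Job 4 at 2, Job 5 at 19, Job 6 at 23, Job 7 at 35, Job 8 at 36. The latest is day 36.

36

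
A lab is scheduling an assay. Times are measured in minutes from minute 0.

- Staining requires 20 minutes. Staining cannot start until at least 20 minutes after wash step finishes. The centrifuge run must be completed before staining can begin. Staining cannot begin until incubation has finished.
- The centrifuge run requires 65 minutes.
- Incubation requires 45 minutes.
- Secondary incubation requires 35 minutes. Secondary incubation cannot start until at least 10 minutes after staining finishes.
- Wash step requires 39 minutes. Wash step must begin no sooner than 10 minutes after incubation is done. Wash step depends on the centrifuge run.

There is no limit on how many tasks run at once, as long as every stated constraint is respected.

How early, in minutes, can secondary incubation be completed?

189

The centrifuge run has no prerequisites, so it starts at minute 0 and finishes at minute 65.
Nothing blocks incubation, so it runs from minute 0 to minute 45.
Wash step has to wait for incubation (finishes minute 45, plus 10-minute gap → minute 55); the centrifuge run (finishes minute 65). The latest of these is minute 65, so wash step runs minute 65 to 65 + 39 = minute 104.
Staining cannot start until wash step (finishes minute 104, plus 20-minute gap → minute 124); the centrifuge run (finishes minute 65); incubation (finishes minute 45). The controlling bound is minute 124, so staining finishes at 124 + 20 = minute 144.
Secondary incubation cannot begin until staining (finishes minute 144, plus 10-minute gap → minute 154). It runs from minute 154 to 154 + 35 = minute 189.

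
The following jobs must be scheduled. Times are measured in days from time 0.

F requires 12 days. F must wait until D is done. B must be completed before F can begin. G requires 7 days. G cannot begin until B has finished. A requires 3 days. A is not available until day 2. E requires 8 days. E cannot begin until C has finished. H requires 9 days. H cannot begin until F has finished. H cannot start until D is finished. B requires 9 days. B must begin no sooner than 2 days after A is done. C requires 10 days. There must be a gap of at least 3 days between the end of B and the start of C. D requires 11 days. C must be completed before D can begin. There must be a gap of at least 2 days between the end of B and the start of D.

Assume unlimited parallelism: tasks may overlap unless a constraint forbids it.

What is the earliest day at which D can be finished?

40

A waits on its own release at day 2, so it starts at day 2 and finishes at 2 + 3 = day 5.
After A (finishes day 5, plus 2-day gap → day 7), B can start at day 7 and finishes at day 16.
C waits on B (finishes day 16, plus 3-day gap → day 19), so it starts at day 19 and finishes at 19 + 10 = day 29.
D needs all of C (finishes day 29); B (finishes day 16, plus 2-day gap → day 18). That puts its earliest start at day 29; it finishes at 29 + 11 = day 40.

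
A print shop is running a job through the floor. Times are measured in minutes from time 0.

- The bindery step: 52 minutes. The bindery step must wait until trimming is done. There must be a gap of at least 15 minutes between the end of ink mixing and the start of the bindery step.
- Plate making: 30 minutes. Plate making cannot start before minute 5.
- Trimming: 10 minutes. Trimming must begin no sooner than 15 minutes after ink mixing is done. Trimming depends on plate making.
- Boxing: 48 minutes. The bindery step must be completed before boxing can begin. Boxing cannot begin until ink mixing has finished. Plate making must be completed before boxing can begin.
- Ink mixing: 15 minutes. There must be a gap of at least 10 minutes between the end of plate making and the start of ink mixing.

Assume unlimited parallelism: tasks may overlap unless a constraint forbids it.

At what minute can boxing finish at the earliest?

Plate making waits on its own release at minute 5, so it starts at minute 5 and finishes at 5 + 30 = minute 35.
Ink mixing cannot begin until plate making (finishes minute 35, plus 10-minute gap → minute 45). It runs from minute 45 to 45 + 15 = minute 60.
Trimming has to wait for ink mixing (finishes minute 60, plus 15-minute gap → minute 75); plate making (finishes minute 35). The latest of these is minute 75, so trimming runs minute 75 to 75 + 10 = minute 85.
The bindery step needs all of trimming (finishes minute 85); ink mixing (finishes minute 60, plus 15-minute gap → minute 75). That puts its earliest start at minute 85; it finishes at 85 + 52 = minute 137.
Boxing needs all of the bindery step (finishes minute 137); ink mixing (finishes minute 60); plate making (finishes minute 35). That puts its earliest start at minute 137; it finishes at 137 + 48 = minute 185.

185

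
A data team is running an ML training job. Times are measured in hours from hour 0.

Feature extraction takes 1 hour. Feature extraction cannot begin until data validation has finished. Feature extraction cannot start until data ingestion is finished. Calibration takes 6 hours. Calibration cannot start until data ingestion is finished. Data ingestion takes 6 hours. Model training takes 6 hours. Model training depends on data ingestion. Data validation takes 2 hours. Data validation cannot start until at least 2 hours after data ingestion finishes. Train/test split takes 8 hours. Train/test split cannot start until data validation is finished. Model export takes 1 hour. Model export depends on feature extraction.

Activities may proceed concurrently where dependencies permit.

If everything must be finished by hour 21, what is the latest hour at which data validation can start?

11

To finish by hour 21, model export (duration 1) must start no later than hour 20.
Feature extraction has to be done before model export (must start by hour 20). That means finishing by hour 20, i.e. starting by 20 − 1 = hour 19.
Train/test split must finish by hour 21; it takes 8 hours, so it must start by 21 − 8 = hour 13.
Data validation feeds feature extraction (must start by hour 19); train/test split (must start by hour 13). Taking the minimum, data validation must finish by hour 13 and start by 13 − 2 = hour 11.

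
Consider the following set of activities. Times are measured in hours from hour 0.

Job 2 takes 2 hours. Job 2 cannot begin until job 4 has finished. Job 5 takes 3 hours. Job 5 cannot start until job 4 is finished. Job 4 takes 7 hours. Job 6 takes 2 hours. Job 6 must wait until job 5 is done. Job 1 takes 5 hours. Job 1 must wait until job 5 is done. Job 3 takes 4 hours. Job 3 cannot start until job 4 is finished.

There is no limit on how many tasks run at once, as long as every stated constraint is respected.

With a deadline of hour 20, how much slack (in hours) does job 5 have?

Nothing blocks job 4, so it runs from hour 0 to hour 7.
Job 5 waits on job 4 (finishes hour 7), so it starts at hour 7 and finishes at 7 + 3 = hour 10.

Working backward from the deadline:
Nothing follows job 1; the deadline of hour 20 is its only limit. It must start by 20 − 5 = hour 15.
To finish by hour 20, job 6 (duration 2) must start no later than hour 18.
Job 5 has several dependents: job 1 (must start by hour 15); job 6 (must start by hour 18). The earliest of those limits is hour 15, so job 5 must start by 15 − 3 = hour 12.
So job 5 can start as early as hour 7 and as late as hour 12, giving 12 − 7 = 5 hours of slack.

5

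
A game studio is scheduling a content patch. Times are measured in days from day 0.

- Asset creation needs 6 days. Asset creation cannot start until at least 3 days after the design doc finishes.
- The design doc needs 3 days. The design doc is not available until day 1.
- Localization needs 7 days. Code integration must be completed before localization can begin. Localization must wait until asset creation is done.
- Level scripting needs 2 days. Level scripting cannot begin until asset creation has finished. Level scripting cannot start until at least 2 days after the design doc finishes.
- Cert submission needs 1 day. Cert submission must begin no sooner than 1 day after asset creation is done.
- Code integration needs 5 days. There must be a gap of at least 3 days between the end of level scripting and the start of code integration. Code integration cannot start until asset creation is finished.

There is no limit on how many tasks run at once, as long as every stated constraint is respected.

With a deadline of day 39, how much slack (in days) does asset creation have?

9

After its own release at day 1, the design doc can start at day 1 and finishes at day 4.
After the design doc (finishes day 4, plus 3-day gap → day 7), asset creation can start at day 7 and finishes at day 13.

Working backward from the deadline:
Nothing follows localization; the deadline of day 39 is its only limit. It must start by 39 − 7 = day 32.
Since localization (must start by day 32) depends on it, code integration must finish by day 32. Backing off its 5-day duration gives a latest start of day 27.
Level scripting must finish before code integration (must start by day 27, minus 3-day gap → day 24). With a 2-day duration, level scripting must start by 24 − 2 = day 22.
To finish by day 39, cert submission (duration 1) must start no later than day 38.
Asset creation has several dependents: level scripting (must start by day 22); code integration (must start by day 27); localization (must start by day 32); cert submission (must start by day 38, minus 1-day gap → day 37). The earliest of those limits is day 22, so asset creation must start by 22 − 6 = day 16.
So asset creation can start as early as day 7 and as late as day 16, giving 16 − 7 = 9 days of slack.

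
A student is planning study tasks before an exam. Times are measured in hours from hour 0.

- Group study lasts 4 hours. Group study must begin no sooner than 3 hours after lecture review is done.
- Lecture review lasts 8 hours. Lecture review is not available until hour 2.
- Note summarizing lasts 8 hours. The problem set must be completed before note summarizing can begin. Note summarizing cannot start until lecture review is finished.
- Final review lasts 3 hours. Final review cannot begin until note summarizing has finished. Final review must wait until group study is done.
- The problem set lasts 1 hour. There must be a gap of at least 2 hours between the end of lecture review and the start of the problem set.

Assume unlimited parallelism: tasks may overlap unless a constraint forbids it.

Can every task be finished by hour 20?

After its own release at hour 2, lecture review can start at hour 2 and finishes at hour 10.
Group study cannot begin until lecture review (finishes hour 10, plus 3-hour gap → hour 13). It runs from hour 13 to 13 + 4 = hour 17.
After lecture review (finishes hour 10, plus 2-hour gap → hour 12), the problem set can start at hour 12 and finishes at hour 13.
Note summarizing cannot start until the problem set (finishes hour 13); lecture review (finishes hour 10). The controlling bound is hour 13, so note summarizing finishes at 13 + 8 = hour 21.
Final review has to wait for note summarizing (finishes hour 21); group study (finishes hour 17). The latest of these is hour 21, so final review runs hour 21 to 21 + 3 = hour 24.
The earliest everything can be done is hour 24, which is after the deadline of 20, so it is not possible.

No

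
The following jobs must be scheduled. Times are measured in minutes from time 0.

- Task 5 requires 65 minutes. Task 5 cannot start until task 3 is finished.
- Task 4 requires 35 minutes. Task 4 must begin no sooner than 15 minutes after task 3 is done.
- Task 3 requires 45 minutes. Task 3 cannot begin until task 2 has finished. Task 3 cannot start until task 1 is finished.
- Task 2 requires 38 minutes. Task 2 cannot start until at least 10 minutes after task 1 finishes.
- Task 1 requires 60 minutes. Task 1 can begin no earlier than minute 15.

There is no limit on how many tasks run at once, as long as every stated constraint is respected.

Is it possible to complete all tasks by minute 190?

Task 1 cannot begin until its own release at minute 15. It runs from minute 15 to 15 + 60 = minute 75.
Task 2 cannot begin until task 1 (finishes minute 75, plus 10-minute gap → minute 85). It runs from minute 85 to 85 + 38 = minute 123.
Task 3 needs all of task 2 (finishes minute 123); task 1 (finishes minute 75). That puts its earliest start at minute 123; it finishes at 123 + 45 = minute 168.
Task 5 waits on task 3 (finishes minute 168), so it starts at minute 168 and finishes at 168 + 65 = minute 233.
After task 3 (finishes minute 168, plus 15-minute gap → minute 183), task 4 can start at minute 183 and finishes at minute 218.
The earliest everything can be done is minute 233, which is after the deadline of 190, so it is not possible.

No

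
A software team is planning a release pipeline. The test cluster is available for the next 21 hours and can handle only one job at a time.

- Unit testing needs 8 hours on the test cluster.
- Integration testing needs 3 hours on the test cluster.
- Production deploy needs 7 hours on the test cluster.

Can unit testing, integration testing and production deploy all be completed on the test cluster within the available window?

Yes

Running back to back, the jobs need 8 + 3 + 7 = 18 hours on the test cluster.
Since 18 ≤ 21, they fit within the window.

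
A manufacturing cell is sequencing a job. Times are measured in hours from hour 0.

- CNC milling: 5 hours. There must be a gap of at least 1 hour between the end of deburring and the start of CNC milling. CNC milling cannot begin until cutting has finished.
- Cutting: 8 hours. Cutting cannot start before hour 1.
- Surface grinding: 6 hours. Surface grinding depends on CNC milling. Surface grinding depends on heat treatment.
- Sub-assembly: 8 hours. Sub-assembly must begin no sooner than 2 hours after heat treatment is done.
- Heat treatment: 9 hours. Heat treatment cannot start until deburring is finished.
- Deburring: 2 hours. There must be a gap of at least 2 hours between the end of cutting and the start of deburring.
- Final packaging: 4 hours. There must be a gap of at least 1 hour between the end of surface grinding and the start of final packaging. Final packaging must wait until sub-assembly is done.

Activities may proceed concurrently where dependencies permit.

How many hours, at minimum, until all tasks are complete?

36

Cutting waits on its own release at hour 1, so it starts at hour 1 and finishes at 1 + 8 = hour 9.
After cutting (finishes hour 9, plus 2-hour gap → hour 11), deburring can start at hour 11 and finishes at hour 13.
Heat treatment waits on deburring (finishes hour 13), so it starts at hour 13 and finishes at 13 + 9 = hour 22.
After heat treatment (finishes hour 22, plus 2-hour gap → hour 24), sub-assembly can start at hour 24 and finishes at hour 32.
CNC milling needs all of deburring (finishes hour 13, plus 1-hour gap → hour 14); cutting (finishes hour 9). That puts its earliest start at hour 14; it finishes at 14 + 5 = hour 19.
For surface grinding: CNC milling (finishes hour 19); heat treatment (finishes hour 22). Taking the maximum gives a start of hour 22, and it finishes at 22 + 6 = hour 28.
For final packaging: surface grinding (finishes hour 28, plus 1-hour gap → hour 29); sub-assembly (finishes hour 32). Taking the maximum gives a start of hour 32, and it finishes at 32 + 4 = hour 36.
All tasks are finished once the last one completes. Finish times: Cutting at 9, Deburring at 13, CNC milling at 19, Heat treatment at 22, Surface grinding at 28, Sub-assembly at 32, Final packaging at 36. The latest is hour 36.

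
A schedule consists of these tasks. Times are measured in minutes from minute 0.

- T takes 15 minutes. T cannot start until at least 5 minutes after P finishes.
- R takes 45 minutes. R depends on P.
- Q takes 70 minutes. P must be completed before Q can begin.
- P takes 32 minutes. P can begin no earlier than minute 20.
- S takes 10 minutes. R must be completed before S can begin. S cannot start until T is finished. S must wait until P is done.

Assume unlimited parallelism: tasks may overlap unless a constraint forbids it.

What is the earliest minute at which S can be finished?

107

P waits on its own release at minute 20, so it starts at minute 20 and finishes at 20 + 32 = minute 52.
After P (finishes minute 52, plus 5-minute gap → minute 57), T can start at minute 57 and finishes at minute 72.
R cannot begin until P (finishes minute 52). It runs from minute 52 to 52 + 45 = minute 97.
S needs all of R (finishes minute 97); T (finishes minute 72); P (finishes minute 52). That puts its earliest start at minute 97; it finishes at 97 + 10 = minute 107.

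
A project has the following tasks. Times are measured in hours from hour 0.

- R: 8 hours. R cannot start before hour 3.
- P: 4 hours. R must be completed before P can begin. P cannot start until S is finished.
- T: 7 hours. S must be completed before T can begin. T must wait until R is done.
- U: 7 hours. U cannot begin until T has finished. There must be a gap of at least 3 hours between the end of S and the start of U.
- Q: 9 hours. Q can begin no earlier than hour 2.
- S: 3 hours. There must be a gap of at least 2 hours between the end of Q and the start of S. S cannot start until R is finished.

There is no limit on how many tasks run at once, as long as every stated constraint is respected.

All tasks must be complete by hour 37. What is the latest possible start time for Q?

P must finish by hour 37; it takes 4 hours, so it must start by 37 − 4 = hour 33.
U has no dependents, so it just needs to finish by hour 37. Starting by 37 − 7 = hour 30 achieves that.
T must finish before U (must start by hour 30). With a 7-hour duration, T must start by 30 − 7 = hour 23.
S has several dependents: P (must start by hour 33); T (must start by hour 23); U (must start by hour 30, minus 3-hour gap → hour 27). The earliest of those limits is hour 23, so S must start by 23 − 3 = hour 20.
Since S (must start by hour 20, minus 2-hour gap → hour 18) depends on it, Q must finish by hour 18. Backing off its 9-hour duration gives a latest start of hour 9.

9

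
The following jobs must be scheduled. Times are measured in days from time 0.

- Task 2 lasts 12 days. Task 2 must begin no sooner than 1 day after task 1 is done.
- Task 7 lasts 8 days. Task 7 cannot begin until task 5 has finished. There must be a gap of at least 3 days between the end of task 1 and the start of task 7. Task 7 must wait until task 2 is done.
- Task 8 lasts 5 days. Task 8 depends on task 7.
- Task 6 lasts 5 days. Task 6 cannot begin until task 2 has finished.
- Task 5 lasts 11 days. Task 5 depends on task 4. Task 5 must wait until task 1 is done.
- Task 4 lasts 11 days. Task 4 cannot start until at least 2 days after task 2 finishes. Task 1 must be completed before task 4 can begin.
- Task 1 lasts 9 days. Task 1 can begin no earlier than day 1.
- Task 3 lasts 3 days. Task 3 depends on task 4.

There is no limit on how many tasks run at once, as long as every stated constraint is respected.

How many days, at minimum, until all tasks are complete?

After its own release at day 1, task 1 can start at day 1 and finishes at day 10.
Task 2 cannot begin until task 1 (finishes day 10, plus 1-day gap → day 11). It runs from day 11 to 11 + 12 = day 23.
Task 6 cannot begin until task 2 (finishes day 23). It runs from day 23 to 23 + 5 = day 28.
Task 4 needs all of task 2 (finishes day 23, plus 2-day gap → day 25); task 1 (finishes day 10). That puts its earliest start at day 25; it finishes at 25 + 11 = day 36.
For task 5: task 4 (finishes day 36); task 1 (finishes day 10). Taking the maximum gives a start of day 36, and it finishes at 36 + 11 = day 47.
For task 7: task 5 (finishes day 47); task 1 (finishes day 10, plus 3-day gap → day 13); task 2 (finishes day 23). Taking the maximum gives a start of day 47, and it finishes at 47 + 8 = day 55.
Task 8 cannot begin until task 7 (finishes day 55). It runs from day 55 to 55 + 5 = day 60.
Task 3 waits on task 4 (finishes day 36), so it starts at day 36 and finishes at 36 + 3 = day 39.
All tasks are finished once the last one completes. Finish times: Task 1 at 10, Task 2 at 23, Task 3 at 39, Task 4 at 36, Task 5 at 47, Task 6 at 28, Task 7 at 55, Task 8 at 60. The latest is day 60.

60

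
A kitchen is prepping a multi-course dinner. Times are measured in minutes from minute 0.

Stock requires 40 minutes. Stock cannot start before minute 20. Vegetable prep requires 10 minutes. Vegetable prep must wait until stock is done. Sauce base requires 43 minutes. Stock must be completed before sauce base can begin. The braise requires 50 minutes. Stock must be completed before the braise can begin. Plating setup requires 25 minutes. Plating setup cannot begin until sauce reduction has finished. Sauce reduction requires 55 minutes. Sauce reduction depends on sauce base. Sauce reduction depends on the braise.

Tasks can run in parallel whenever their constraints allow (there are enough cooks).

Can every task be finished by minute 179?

No

After its own release at minute 20, stock can start at minute 20 and finishes at minute 60.
After stock (finishes minute 60), vegetable prep can start at minute 60 and finishes at minute 70.
After stock (finishes minute 60), the braise can start at minute 60 and finishes at minute 110.
Sauce base waits on stock (finishes minute 60), so it starts at minute 60 and finishes at 60 + 43 = minute 103.
Sauce reduction needs all of sauce base (finishes minute 103); the braise (finishes minute 110). That puts its earliest start at minute 110; it finishes at 110 + 55 = minute 165.
After sauce reduction (finishes minute 165), plating setup can start at minute 165 and finishes at minute 190.
The earliest everything can be done is minute 190, which is after the deadline of 179, so it is not possible.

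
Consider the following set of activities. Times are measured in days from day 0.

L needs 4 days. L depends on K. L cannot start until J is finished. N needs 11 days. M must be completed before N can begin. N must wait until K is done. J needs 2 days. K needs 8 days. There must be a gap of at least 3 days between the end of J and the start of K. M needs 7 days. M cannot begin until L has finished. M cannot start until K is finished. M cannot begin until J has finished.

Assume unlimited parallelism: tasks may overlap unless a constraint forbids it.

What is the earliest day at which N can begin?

Nothing blocks J, so it runs from day 0 to day 2.
After J (finishes day 2, plus 3-day gap → day 5), K can start at day 5 and finishes at day 13.
L has to wait for K (finishes day 13); J (finishes day 2). The latest of these is day 13, so L runs day 13 to 13 + 4 = day 17.
M needs all of L (finishes day 17); K (finishes day 13); J (finishes day 2). That puts its earliest start at day 17; it finishes at 17 + 7 = day 24.
N waits on M (finishes day 24); K (finishes day 13). The latest of these is day 24, which is the earliest N can start.

24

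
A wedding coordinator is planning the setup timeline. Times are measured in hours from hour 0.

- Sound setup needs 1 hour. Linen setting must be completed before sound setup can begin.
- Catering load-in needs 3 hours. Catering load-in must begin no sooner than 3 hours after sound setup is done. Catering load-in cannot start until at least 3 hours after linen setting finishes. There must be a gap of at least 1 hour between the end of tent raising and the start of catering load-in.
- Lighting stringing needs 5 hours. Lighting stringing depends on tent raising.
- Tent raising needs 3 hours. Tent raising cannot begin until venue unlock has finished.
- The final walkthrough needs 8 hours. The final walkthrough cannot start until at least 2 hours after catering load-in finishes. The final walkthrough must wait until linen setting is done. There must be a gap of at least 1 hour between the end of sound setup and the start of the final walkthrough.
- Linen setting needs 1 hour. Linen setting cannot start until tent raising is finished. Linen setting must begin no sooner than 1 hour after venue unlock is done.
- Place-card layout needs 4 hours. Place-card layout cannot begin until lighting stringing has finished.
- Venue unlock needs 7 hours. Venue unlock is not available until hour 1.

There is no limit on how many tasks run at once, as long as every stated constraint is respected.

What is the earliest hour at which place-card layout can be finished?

After its own release at hour 1, venue unlock can start at hour 1 and finishes at hour 8.
After venue unlock (finishes hour 8), tent raising can start at hour 8 and finishes at hour 11.
Lighting stringing cannot begin until tent raising (finishes hour 11). It runs from hour 11 to 11 + 5 = hour 16.
After lighting stringing (finishes hour 16), place-card layout can start at hour 16 and finishes at hour 20.

20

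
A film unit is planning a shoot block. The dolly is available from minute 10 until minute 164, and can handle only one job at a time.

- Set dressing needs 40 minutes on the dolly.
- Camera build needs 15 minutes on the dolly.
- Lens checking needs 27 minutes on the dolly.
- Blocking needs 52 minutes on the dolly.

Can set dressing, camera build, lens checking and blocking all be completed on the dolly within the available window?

The dolly window is 164 − 10 = 154 minutes.
Running back to back, the jobs need 40 + 15 + 27 + 52 = 134 minutes on the dolly.
Since 134 ≤ 154, they fit within the window.

Yes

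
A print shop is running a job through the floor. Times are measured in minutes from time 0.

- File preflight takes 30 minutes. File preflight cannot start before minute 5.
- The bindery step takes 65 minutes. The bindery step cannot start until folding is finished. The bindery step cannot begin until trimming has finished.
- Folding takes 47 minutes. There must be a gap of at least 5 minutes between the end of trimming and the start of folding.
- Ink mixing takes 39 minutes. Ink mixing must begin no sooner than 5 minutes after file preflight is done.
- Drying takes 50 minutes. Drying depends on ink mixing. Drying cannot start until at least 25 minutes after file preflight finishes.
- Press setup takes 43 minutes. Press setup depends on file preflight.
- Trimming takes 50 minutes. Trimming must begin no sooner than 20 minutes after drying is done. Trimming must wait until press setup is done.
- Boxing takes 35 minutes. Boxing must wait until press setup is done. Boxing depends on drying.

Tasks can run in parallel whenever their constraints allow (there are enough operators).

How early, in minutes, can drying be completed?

129

After its own release at minute 5, file preflight can start at minute 5 and finishes at minute 35.
Ink mixing waits on file preflight (finishes minute 35, plus 5-minute gap → minute 40), so it starts at minute 40 and finishes at 40 + 39 = minute 79.
Drying needs all of ink mixing (finishes minute 79); file preflight (finishes minute 35, plus 25-minute gap → minute 60). That puts its earliest start at minute 79; it finishes at 79 + 50 = minute 129.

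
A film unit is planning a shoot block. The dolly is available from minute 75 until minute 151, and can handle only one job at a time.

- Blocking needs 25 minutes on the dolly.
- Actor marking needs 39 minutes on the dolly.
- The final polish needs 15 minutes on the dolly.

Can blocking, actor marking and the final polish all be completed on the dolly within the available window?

No

The dolly window is 151 − 75 = 76 minutes.
Running back to back, the jobs need 25 + 39 + 15 = 79 minutes on the dolly.
Since 79 > 76, they cannot all fit.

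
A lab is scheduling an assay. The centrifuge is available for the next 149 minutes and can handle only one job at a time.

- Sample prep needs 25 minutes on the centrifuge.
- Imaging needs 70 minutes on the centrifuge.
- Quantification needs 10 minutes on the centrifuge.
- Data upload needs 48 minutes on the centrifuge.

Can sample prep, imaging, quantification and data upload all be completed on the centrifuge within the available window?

Running back to back, the jobs need 25 + 70 + 10 + 48 = 153 minutes on the centrifuge.
Since 153 > 149, they cannot all fit.

No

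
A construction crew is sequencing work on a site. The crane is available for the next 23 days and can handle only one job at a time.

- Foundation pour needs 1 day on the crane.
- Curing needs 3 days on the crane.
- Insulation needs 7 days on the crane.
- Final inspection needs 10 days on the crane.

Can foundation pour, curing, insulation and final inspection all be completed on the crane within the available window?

Yes

Running back to back, the jobs need 1 + 3 + 7 + 10 = 21 days on the crane.
Since 21 ≤ 23, they fit within the window.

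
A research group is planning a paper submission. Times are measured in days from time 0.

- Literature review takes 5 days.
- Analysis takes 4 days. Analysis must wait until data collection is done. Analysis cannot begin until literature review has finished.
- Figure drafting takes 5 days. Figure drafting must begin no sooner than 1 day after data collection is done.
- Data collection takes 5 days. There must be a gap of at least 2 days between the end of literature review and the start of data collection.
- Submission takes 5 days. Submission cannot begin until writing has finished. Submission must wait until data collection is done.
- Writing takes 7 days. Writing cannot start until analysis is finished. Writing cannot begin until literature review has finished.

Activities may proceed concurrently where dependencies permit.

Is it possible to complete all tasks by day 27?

No

Literature review can start immediately at day 0; it finishes at day 5.
Data collection cannot begin until literature review (finishes day 5, plus 2-day gap → day 7). It runs from day 7 to 7 + 5 = day 12.
After data collection (finishes day 12, plus 1-day gap → day 13), figure drafting can start at day 13 and finishes at day 18.
Analysis cannot start until data collection (finishes day 12); literature review (finishes day 5). The controlling bound is day 12, so analysis finishes at 12 + 4 = day 16.
Writing needs all of analysis (finishes day 16); literature review (finishes day 5). That puts its earliest start at day 16; it finishes at 16 + 7 = day 23.
For submission: writing (finishes day 23); data collection (finishes day 12). Taking the maximum gives a start of day 23, and it finishes at 23 + 5 = day 28.
The earliest everything can be done is day 28, which is after the deadline of 27, so it is not possible.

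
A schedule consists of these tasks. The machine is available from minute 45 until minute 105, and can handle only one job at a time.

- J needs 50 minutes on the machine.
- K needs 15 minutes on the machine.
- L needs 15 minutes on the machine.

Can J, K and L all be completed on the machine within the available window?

The machine window is 105 − 45 = 60 minutes.
Running back to back, the jobs need 50 + 15 + 15 = 80 minutes on the machine.
Since 80 > 60, they cannot all fit.

No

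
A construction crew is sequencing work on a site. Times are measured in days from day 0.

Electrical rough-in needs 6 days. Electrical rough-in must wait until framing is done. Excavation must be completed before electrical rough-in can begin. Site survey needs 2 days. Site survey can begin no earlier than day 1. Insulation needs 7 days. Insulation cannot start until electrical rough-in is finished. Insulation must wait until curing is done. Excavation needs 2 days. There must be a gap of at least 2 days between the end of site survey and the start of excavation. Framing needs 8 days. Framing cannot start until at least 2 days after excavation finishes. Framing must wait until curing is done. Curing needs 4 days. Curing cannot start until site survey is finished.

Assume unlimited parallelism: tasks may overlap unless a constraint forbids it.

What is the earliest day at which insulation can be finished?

After its own release at day 1, site survey can start at day 1 and finishes at day 3.
Curing waits on site survey (finishes day 3), so it starts at day 3 and finishes at 3 + 4 = day 7.
After site survey (finishes day 3, plus 2-day gap → day 5), excavation can start at day 5 and finishes at day 7.
For framing: excavation (finishes day 7, plus 2-day gap → day 9); curing (finishes day 7). Taking the maximum gives a start of day 9, and it finishes at 9 + 8 = day 17.
For electrical rough-in: framing (finishes day 17); excavation (finishes day 7). Taking the maximum gives a start of day 17, and it finishes at 17 + 6 = day 23.
For insulation: electrical rough-in (finishes day 23); curing (finishes day 7). Taking the maximum gives a start of day 23, and it finishes at 23 + 7 = day 30.

30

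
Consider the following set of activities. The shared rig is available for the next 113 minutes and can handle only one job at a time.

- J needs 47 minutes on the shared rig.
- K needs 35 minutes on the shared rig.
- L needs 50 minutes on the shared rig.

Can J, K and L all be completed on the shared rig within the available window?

No

Running back to back, the jobs need 47 + 35 + 50 = 132 minutes on the shared rig.
Since 132 > 113, they cannot all fit.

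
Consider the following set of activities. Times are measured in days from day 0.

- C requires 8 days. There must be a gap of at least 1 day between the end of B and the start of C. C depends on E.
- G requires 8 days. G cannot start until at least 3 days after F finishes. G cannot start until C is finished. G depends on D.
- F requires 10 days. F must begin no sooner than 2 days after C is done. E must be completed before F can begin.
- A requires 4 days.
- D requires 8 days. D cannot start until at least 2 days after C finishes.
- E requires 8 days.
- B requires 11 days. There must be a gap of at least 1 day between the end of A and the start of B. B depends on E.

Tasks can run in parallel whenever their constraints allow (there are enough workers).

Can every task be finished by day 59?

Yes

E can start immediately at day 0; it finishes at day 8.
A has no prerequisites, so it starts at day 0 and finishes at day 4.
B needs all of A (finishes day 4, plus 1-day gap → day 5); E (finishes day 8). That puts its earliest start at day 8; it finishes at 8 + 11 = day 19.
C needs all of B (finishes day 19, plus 1-day gap → day 20); E (finishes day 8). That puts its earliest start at day 20; it finishes at 20 + 8 = day 28.
F needs all of C (finishes day 28, plus 2-day gap → day 30); E (finishes day 8). That puts its earliest start at day 30; it finishes at 30 + 10 = day 40.
D cannot begin until C (finishes day 28, plus 2-day gap → day 30). It runs from day 30 to 30 + 8 = day 38.
G has to wait for F (finishes day 40, plus 3-day gap → day 43); C (finishes day 28); D (finishes day 38). The latest of these is day 43, so G runs day 43 to 43 + 8 = day 51.
Every task is finished by day 51, which is no later than the deadline of 59, so the schedule is feasible.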